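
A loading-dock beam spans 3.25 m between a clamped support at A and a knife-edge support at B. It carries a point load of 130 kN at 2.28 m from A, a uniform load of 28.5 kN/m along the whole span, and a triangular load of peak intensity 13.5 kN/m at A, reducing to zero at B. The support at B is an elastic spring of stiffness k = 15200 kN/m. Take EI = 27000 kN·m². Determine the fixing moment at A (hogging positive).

M_A = 153.8 kN·m

Take the reaction at B as the redundant and release it; the primary structure is a cantilever fixed at A.
Primary-structure tip deflection at B by superposition:
  point load 130 at a = 2.28: Pa²(3L − a)/(6EI) = 841.4/EI
  UDL 28.5: wL⁴/(8EI) = 397.5/EI
  triangular load, peak 13.5 at the fixed end: w₀L⁴/(30EI) = 50.2/EI
  δ_0 = 1289/EI
Tip deflection under a unit load at B: L³/(3EI) = 11.44/EI.
With EI = 27000 kN·m²: δ_0 = 0.047742 m and δ_{BB} = 0.000424 m/kN.
Compatibility — the spring shortens by R_B/k under the reaction it provides: δ_0 − R_B·δ_{BB} = R_B/k. With 1/k = 0.000066 m/kN, R_B = δ_0 / (δ_{BB} + 1/k) = 0.047742 / (0.000424 + 0.000066) = 97.51 kN.
Moment equilibrium about A: M_A = Σ(load moments about A) − R_B·L = 470.7 − 97.51×3.25 = 153.8 kN·m.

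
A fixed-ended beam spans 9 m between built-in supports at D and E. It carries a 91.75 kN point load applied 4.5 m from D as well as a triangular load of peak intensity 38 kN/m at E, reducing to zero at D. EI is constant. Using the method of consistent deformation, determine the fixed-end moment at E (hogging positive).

M_E = 257.1 kN·m

Take the two fixed-end moments M_D, M_E as redundants; the released structure is the simple span DE.
End rotations of the released simple span under the applied load (×1/EI):
  at D: point load 91.75 at a = 4.5: Pab(L + b)/(6LEI) = 464.5/EI
  at E: point load 91.75 at a = 4.5: Pab(L + a)/(6LEI) = 464.5/EI
  at D: triangular load, peak 38: 7w₀L³/(360EI) = 538.6/EI
  at E: triangular load, peak 38: w₀L³/(45EI) = 615.6/EI
  θ_D0 = 1003/EI,  θ_E0 = 1080/EI
Flexibility coefficients: a unit moment at one end gives L/(3EI) there and L/(6EI) at the far end, so f₁₁ = f₂₂ = 3/EI and f₁₂ = f₂₁ = 1.5/EI.
Compatibility — zero rotation at each built-in end:
  3 M_D + 1.5 M_E = 1003
  1.5 M_D + 3 M_E = 1080
Solving the pair gives M_D = 205.8 kN·m and M_E = 257.1 kN·m (hogging).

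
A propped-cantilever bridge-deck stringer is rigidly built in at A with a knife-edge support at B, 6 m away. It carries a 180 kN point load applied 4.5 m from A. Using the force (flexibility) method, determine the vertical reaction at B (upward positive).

Remove the prop at B; the released (primary) structure is a cantilever built in at A.
Free-end deflection of the primary structure under the applied loading (downward +):
  point load 180 at a = 4.5: Pa²(3L − a)/(6EI) = 8201/EI
Tip deflection under a unit load at B: L³/(3EI) = 72/EI.
The prop prevents deflection at B: R_B = δ_0/δ_{BB} = 8201/72 = 113.9 kN.

R_B = 113.9 kN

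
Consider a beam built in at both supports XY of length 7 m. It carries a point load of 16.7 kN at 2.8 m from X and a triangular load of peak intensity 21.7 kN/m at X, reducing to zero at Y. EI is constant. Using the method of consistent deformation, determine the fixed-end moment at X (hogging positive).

Take the two fixed-end moments M_X, M_Y as redundants; the released structure is the simple span XY.
On the primary (simply-supported) span, the end slopes from the loading are:
  at X: point load 16.7 at a = 2.8: Pab(L + b)/(6LEI) = 52.37/EI
  at Y: point load 16.7 at a = 2.8: Pab(L + a)/(6LEI) = 45.82/EI
  at X: triangular load, peak 21.7: w₀L³/(45EI) = 165.4/EI
  at Y: triangular load, peak 21.7: 7w₀L³/(360EI) = 144.7/EI
  θ_X0 = 217.8/EI,  θ_Y0 = 190.6/EI
Flexibility coefficients: a unit moment at one end gives L/(3EI) there and L/(6EI) at the far end, so f₁₁ = f₂₂ = 2.333/EI and f₁₂ = f₂₁ = 1.167/EI.
Compatibility — zero rotation at each built-in end:
  2.333 M_X + 1.167 M_Y = 217.8
  1.167 M_X + 2.333 M_Y = 190.6
Solving the pair gives M_X = 70 kN·m and M_Y = 46.67 kN·m (hogging).

M_X = 70 kN·m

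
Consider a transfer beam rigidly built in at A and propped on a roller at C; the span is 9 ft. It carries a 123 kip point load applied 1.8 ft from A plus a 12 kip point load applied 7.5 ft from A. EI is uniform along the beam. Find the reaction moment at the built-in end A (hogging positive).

M_A = 168.2 kip·ft

Take the reaction at C as the redundant and release it; the primary structure is a cantilever fixed at A.
Deflection at C on the released cantilever, summing each load's contribution:
  point load 123 at a = 1.8: Pa²(3L − a)/(6EI) = 1674/EI
  point load 12 at a = 7.5: Pa²(3L − a)/(6EI) = 2194/EI
  δ_0 = 3868/EI
Flexibility coefficient — unit upward force at C: δ_{CC} = L³/(3EI) = 243/EI.
The prop prevents deflection at C: R_C = δ_0/δ_{CC} = 3868/243 = 15.92 kip.
Moment equilibrium about A: M_A = Σ(load moments about A) − R_C·L = 311.4 − 15.92×9 = 168.2 kip·ft.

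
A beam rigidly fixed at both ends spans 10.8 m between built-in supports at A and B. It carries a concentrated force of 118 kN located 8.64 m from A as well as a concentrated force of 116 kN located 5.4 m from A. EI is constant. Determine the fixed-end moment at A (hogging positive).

M_A = 197.4 kN·m

Release both end moments; the primary structure is a simply-supported span AB with redundants M_A and M_B.
Simple-span end rotations at A and B under the given loads:
  at A: point load 118 at a = 8.64: Pab(L + b)/(6LEI) = 440.4/EI
  at B: point load 118 at a = 8.64: Pab(L + a)/(6LEI) = 660.6/EI
  at A: point load 116 at a = 5.4: Pab(L + b)/(6LEI) = 845.6/EI
  at B: point load 116 at a = 5.4: Pab(L + a)/(6LEI) = 845.6/EI
  θ_A0 = 1286/EI,  θ_B0 = 1506/EI
Flexibility coefficients: a unit moment at one end gives L/(3EI) there and L/(6EI) at the far end, so f₁₁ = f₂₂ = 3.6/EI and f₁₂ = f₂₁ = 1.8/EI.
Compatibility — zero rotation at each built-in end:
  3.6 M_A + 1.8 M_B = 1286
  1.8 M_A + 3.6 M_B = 1506
Solving the pair gives M_A = 197.4 kN·m and M_B = 319.7 kN·m (hogging).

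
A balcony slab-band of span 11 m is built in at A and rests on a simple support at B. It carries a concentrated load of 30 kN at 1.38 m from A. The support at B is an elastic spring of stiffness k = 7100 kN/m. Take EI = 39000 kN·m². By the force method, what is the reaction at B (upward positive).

R_B = 0.6703 kN

Remove the prop at B; the released (primary) structure is a cantilever built in at A.
Primary-structure tip deflection at B by superposition:
  point load 30 at a = 1.38: Pa²(3L − a)/(6EI) = 301.1/EI
Flexibility coefficient — unit upward force at B: δ_{BB} = L³/(3EI) = 443.7/EI.
With EI = 39000 kN·m²: δ_0 = 0.00772 m and δ_{BB} = 0.011376 m/kN.
Compatibility — the spring shortens by R_B/k under the reaction it provides: δ_0 − R_B·δ_{BB} = R_B/k. With 1/k = 0.000141 m/kN, R_B = δ_0 / (δ_{BB} + 1/k) = 0.00772 / (0.011376 + 0.000141) = 0.6703 kN.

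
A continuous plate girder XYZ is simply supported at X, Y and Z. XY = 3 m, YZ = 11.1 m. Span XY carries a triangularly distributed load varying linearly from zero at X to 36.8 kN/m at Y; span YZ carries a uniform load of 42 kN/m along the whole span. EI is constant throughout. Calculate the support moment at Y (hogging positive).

Insert a hinge at Y; M_Y is the redundant, and each span becomes simply supported.
Rotations at Y on the released spans (each span's end-slope, ×1/EI):
  span XY: triangular load, peak 36.8: w₀L³/(45EI) = 22.08/EI
  span YZ: UDL 42: wL³/(24EI) = 2393/EI
  relative rotation θ_0 = (22.08 + 2393)/EI = 2415/EI
A unit hogging moment at Y produces rotation L₁/(3EI) + L₂/(3EI) = 4.7/EI.
Compatibility: M_Y·(L₁+L₂)/(3EI) = θ_0, giving M_Y = 513.9 kN·m (hogging).

M_Y = 513.9 kN·m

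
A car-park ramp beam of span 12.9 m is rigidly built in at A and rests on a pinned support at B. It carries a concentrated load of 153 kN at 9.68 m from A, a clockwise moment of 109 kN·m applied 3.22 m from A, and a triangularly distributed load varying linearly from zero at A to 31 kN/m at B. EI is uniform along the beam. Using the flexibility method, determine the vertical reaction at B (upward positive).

Remove the prop at B; the released (primary) structure is a cantilever built in at A.
Downward deflection at the released point B due to the loads:
  point load 153 at a = 9.68: Pa²(3L − a)/(6EI) = 69341/EI
  clockwise couple 109 at a = 3.22: M₀a(2L − a)/(2EI) = 3963/EI
  triangular load, peak 31 at the free end: 11w₀L⁴/(120EI) = 78692/EI
  δ_0 = 151996/EI
Flexibility coefficient — unit upward force at B: δ_{BB} = L³/(3EI) = 715.6/EI.
Compatibility at B: δ_0 − R_B·δ_{BB} = 0, so R_B = 151996/715.6 = 212.4 kN.

R_B = 212.4 kN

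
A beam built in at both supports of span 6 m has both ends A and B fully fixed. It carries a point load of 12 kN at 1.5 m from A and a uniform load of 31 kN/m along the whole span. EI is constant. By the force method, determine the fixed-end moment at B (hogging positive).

Take the two fixed-end moments M_A, M_B as redundants; the released structure is the simple span AB.
On the primary (simply-supported) span, the end slopes from the loading are:
  at A: point load 12 at a = 1.5: Pab(L + b)/(6LEI) = 23.62/EI
  at B: point load 12 at a = 1.5: Pab(L + a)/(6LEI) = 16.88/EI
  at A: UDL 31: wL³/(24EI) = 279/EI
  at B: UDL 31: wL³/(24EI) = 279/EI
  θ_A0 = 302.6/EI,  θ_B0 = 295.9/EI
Flexibility coefficients: a unit moment at one end gives L/(3EI) there and L/(6EI) at the far end, so f₁₁ = f₂₂ = 2/EI and f₁₂ = f₂₁ = 1/EI.
Compatibility — zero rotation at each built-in end:
  2 M_A + 1 M_B = 302.6
  1 M_A + 2 M_B = 295.9
Solving the pair gives M_A = 103.1 kN·m and M_B = 96.38 kN·m (hogging).

M_B = 96.38 kN·m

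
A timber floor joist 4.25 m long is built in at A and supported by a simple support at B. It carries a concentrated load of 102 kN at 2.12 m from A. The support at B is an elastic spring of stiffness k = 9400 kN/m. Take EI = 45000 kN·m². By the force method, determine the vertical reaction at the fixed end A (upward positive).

R_A = 75.26 kN

Remove the prop at B; the released (primary) structure is a cantilever built in at A.
Free-end deflection of the primary structure under the applied loading (downward +):
  point load 102 at a = 2.12: Pa²(3L − a)/(6EI) = 812.2/EI
Tip deflection under a unit load at B: L³/(3EI) = 25.59/EI.
With EI = 45000 kN·m²: δ_0 = 0.018049 m and δ_{BB} = 0.000569 m/kN.
Compatibility — the spring shortens by R_B/k under the reaction it provides: δ_0 − R_B·δ_{BB} = R_B/k. With 1/k = 0.000106 m/kN, R_B = δ_0 / (δ_{BB} + 1/k) = 0.018049 / (0.000569 + 0.000106) = 26.74 kN.
Vertical equilibrium: R_A = ΣP − R_B = 102 − 26.74 = 75.26 kN.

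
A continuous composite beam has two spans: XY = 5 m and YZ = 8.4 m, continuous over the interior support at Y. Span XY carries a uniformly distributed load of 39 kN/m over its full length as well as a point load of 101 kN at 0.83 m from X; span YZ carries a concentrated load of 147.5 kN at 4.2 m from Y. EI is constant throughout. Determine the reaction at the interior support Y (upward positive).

R_Y = 253.8 kN

Insert a hinge at Y; M_Y is the redundant, and each span becomes simply supported.
Discontinuity in slope at Y on the released structure — sum the simple-span end rotations:
  span XY: UDL 39: wL³/(24EI) = 203.1/EI
  span XY: point load 101 at a = 0.83: Pab(L + a)/(6LEI) = 67.93/EI
  span YZ: point load 147.5 at a = 4.2: Pab(L + b)/(6LEI) = 650.5/EI
  relative rotation θ_0 = (271.1 + 650.5)/EI = 921.5/EI
A unit hogging moment at Y produces rotation L₁/(3EI) + L₂/(3EI) = 4.467/EI.
Compatibility: M_Y·(L₁+L₂)/(3EI) = θ_0, giving M_Y = 206.3 kN·m (hogging).
Span XY, ΣM about X with M_Y applied at Y: R_Y^{XY}·5 = 571.3 + 206.3, so R_Y^{XY} = 155.5 kN and R_X = 296 − 155.5 = 140.5 kN.
Span YZ, ΣM about Z: R_Y^{YZ}·8.4 = 619.5 + 206.3, so R_Y^{YZ} = 98.31 kN and R_Z = 147.5 − 98.31 = 49.19 kN.
R_Y = 155.5 + 98.31 = 253.8 kN.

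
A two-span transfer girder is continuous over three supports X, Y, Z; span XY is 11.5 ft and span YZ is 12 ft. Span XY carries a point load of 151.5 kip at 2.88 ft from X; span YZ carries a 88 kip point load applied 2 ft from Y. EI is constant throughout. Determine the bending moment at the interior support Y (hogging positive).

Release continuity at Y by inserting a hinge; the redundant is the internal moment M_Y. The primary structure is two simply-supported spans XY and YZ.
Discontinuity in slope at Y on the released structure — sum the simple-span end rotations:
  span XY: point load 151.5 at a = 2.88: Pab(L + a)/(6LEI) = 783.8/EI
  span YZ: point load 88 at a = 2: Pab(L + b)/(6LEI) = 537.8/EI
  relative rotation θ_0 = (783.8 + 537.8)/EI = 1322/EI
A unit hogging moment at Y produces rotation L₁/(3EI) + L₂/(3EI) = 7.833/EI.
Slope continuity at Y: θ_0 = M_Y·7.833/EI, so M_Y = 1322/7.833 = 168.7 kip·ft (hogging).

M_Y = 168.7 kip·ft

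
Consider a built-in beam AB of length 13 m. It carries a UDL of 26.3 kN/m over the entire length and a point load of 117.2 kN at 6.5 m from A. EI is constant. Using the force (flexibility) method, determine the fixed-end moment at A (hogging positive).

Release both end moments; the primary structure is a simply-supported span AB with redundants M_A and M_B.
Simple-span end rotations at A and B under the given loads:
  at A: UDL 26.3: wL³/(24EI) = 2408/EI
  at B: UDL 26.3: wL³/(24EI) = 2408/EI
  at A: point load 117.2 at a = 6.5: Pab(L + b)/(6LEI) = 1238/EI
  at B: point load 117.2 at a = 6.5: Pab(L + a)/(6LEI) = 1238/EI
  θ_A0 = 3645/EI,  θ_B0 = 3645/EI
Flexibility coefficients: a unit moment at one end gives L/(3EI) there and L/(6EI) at the far end, so f₁₁ = f₂₂ = 4.333/EI and f₁₂ = f₂₁ = 2.167/EI.
Compatibility — zero rotation at each built-in end:
  4.333 M_A + 2.167 M_B = 3645
  2.167 M_A + 4.333 M_B = 3645
Solving the pair gives M_A = 560.8 kN·m and M_B = 560.8 kN·m (hogging).

M_A = 560.8 kN·m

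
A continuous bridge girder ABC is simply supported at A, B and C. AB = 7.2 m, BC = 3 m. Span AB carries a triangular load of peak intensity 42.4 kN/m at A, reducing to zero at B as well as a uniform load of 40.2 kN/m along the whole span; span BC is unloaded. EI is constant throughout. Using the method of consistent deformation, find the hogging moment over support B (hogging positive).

M_B = 274.4 kN·m

Insert a hinge at B; M_B is the redundant, and each span becomes simply supported.
End slopes at the hinge B, treating each span as simply supported:
  span AB: triangular load, peak 42.4: 7w₀L³/(360EI) = 307.7/EI
  span AB: UDL 40.2: wL³/(24EI) = 625.2/EI
  relative rotation θ_0 = (932.9 + 0)/EI = 932.9/EI
A unit hogging moment at B produces rotation L₁/(3EI) + L₂/(3EI) = 3.4/EI.
Compatibility: M_B·(L₁+L₂)/(3EI) = θ_0, giving M_B = 274.4 kN·m (hogging).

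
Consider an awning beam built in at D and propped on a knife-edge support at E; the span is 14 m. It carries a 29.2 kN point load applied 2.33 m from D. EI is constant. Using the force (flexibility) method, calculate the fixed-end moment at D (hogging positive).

Take the reaction at E as the redundant and release it; the primary structure is a cantilever fixed at D.
Primary-structure tip deflection at E by superposition:
  point load 29.2 at a = 2.33: Pa²(3L − a)/(6EI) = 1048/EI
Tip deflection under a unit load at E: L³/(3EI) = 914.7/EI.
Compatibility at E: δ_0 − R_E·δ_{EE} = 0, so R_E = 1048/914.7 = 1.146 kN.
Moment equilibrium about D: M_D = Σ(load moments about D) − R_E·L = 68.04 − 1.146×14 = 51.99 kN·m.

M_D = 51.99 kN·m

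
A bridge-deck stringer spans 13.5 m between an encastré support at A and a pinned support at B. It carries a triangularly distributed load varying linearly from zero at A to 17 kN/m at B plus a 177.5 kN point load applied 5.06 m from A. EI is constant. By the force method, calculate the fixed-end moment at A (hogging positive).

Take the reaction at B as the redundant and release it; the primary structure is a cantilever fixed at A.
Deflection at B on the released cantilever, summing each load's contribution:
  triangular load, peak 17 at the free end: 11w₀L⁴/(120EI) = 51760/EI
  point load 177.5 at a = 5.06: Pa²(3L − a)/(6EI) = 26844/EI
  δ_0 = 78604/EI
Flexibility coefficient — unit upward force at B: δ_{BB} = L³/(3EI) = 820.1/EI.
The prop prevents deflection at B: R_B = δ_0/δ_{BB} = 78604/820.1 = 95.84 kN.
Moment equilibrium about A: M_A = Σ(load moments about A) − R_B·L = 1931 − 95.84×13.5 = 637 kN·m.

M_A = 637 kN·m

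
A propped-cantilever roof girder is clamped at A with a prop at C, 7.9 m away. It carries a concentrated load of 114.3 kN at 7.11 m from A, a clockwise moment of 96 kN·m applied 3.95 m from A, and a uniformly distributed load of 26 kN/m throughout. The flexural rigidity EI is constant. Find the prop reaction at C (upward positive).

Remove the prop at C; the released (primary) structure is a cantilever built in at A.
Downward deflection at the released point C due to the loads:
  point load 114.3 at a = 7.11: Pa²(3L − a)/(6EI) = 15976/EI
  clockwise couple 96 at a = 3.95: M₀a(2L − a)/(2EI) = 2247/EI
  UDL 26: wL⁴/(8EI) = 12659/EI
  δ_0 = 30882/EI
Tip deflection under a unit load at C: L³/(3EI) = 164.3/EI.
Compatibility at C: δ_0 − R_C·δ_{CC} = 0, so R_C = 30882/164.3 = 187.9 kN.

R_C = 187.9 kN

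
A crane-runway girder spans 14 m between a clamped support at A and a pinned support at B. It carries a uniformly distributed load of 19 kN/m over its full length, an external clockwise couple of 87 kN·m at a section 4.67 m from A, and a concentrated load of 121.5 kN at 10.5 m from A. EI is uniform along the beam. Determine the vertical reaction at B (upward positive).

R_B = 181.8 kN

Take the reaction at B as the redundant and release it; the primary structure is a cantilever fixed at A.
Downward deflection at the released point B due to the loads:
  UDL 19: wL⁴/(8EI) = 91238/EI
  clockwise couple 87 at a = 4.67: M₀a(2L − a)/(2EI) = 4739/EI
  point load 121.5 at a = 10.5: Pa²(3L − a)/(6EI) = 70326/EI
  δ_0 = 166303/EI
Tip deflection under a unit load at B: L³/(3EI) = 914.7/EI.
The prop prevents deflection at B: R_B = δ_0/δ_{BB} = 166303/914.7 = 181.8 kN.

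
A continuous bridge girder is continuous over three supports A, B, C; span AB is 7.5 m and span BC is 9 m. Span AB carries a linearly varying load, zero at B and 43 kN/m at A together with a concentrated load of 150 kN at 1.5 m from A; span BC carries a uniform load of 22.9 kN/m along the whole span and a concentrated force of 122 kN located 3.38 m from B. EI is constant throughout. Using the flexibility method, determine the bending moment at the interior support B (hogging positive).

M_B = 353.8 kN·m

Insert a hinge at B; M_B is the redundant, and each span becomes simply supported.
End slopes at the hinge B, treating each span as simply supported:
  span AB: triangular load, peak 43: 7w₀L³/(360EI) = 352.7/EI
  span AB: point load 150 at a = 1.5: Pab(L + a)/(6LEI) = 270/EI
  span BC: UDL 22.9: wL³/(24EI) = 695.6/EI
  span BC: point load 122 at a = 3.38: Pab(L + b)/(6LEI) = 627.4/EI
  relative rotation θ_0 = (622.7 + 1323)/EI = 1946/EI
A unit hogging moment at B produces rotation L₁/(3EI) + L₂/(3EI) = 5.5/EI.
Slope continuity at B: θ_0 = M_B·5.5/EI, so M_B = 1946/5.5 = 353.8 kN·m (hogging).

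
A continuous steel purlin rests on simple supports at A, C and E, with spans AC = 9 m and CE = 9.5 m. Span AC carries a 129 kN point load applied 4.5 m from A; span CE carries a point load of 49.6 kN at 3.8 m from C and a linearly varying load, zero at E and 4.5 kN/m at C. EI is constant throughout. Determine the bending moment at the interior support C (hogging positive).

Release continuity at C by inserting a hinge; the redundant is the internal moment M_C. The primary structure is two simply-supported spans AC and CE.
End slopes at the hinge C, treating each span as simply supported:
  span AC: point load 129 at a = 4.5: Pab(L + a)/(6LEI) = 653.1/EI
  span CE: point load 49.6 at a = 3.8: Pab(L + b)/(6LEI) = 286.5/EI
  span CE: triangular load, peak 4.5: w₀L³/(45EI) = 85.74/EI
  relative rotation θ_0 = (653.1 + 372.2)/EI = 1025/EI
A unit hogging moment at C produces rotation L₁/(3EI) + L₂/(3EI) = 6.167/EI.
Slope continuity at C: θ_0 = M_C·6.167/EI, so M_C = 1025/6.167 = 166.3 kN·m (hogging).

M_C = 166.3 kN·m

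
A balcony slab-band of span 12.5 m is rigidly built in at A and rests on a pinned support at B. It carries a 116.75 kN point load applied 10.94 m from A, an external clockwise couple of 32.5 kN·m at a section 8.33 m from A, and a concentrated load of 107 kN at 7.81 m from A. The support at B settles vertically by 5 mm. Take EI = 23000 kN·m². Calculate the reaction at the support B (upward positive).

Take the reaction at B as the redundant and release it; the primary structure is a cantilever fixed at A.
Downward deflection at the released point B due to the loads:
  point load 116.75 at a = 10.94: Pa²(3L − a)/(6EI) = 61854/EI
  clockwise couple 32.5 at a = 8.33: M₀a(2L − a)/(2EI) = 2256/EI
  point load 107 at a = 7.81: Pa²(3L − a)/(6EI) = 32296/EI
  δ_0 = 96406/EI
Tip deflection under a unit load at B: L³/(3EI) = 651/EI.
With EI = 23000 kN·m²: δ_0 = 4.1916 m and δ_{BB} = 0.028306 m/kN.
Compatibility — the beam at B must follow the support down by 0.005 m: δ_0 − R_B·δ_{BB} = 0.005, so R_B = (4.1916 − 0.005)/0.028306 = 147.9 kN.

R_B = 147.9 kN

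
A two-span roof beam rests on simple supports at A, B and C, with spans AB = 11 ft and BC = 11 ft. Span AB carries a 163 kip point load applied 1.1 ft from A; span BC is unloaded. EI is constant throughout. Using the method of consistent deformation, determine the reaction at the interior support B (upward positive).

Insert a hinge at B; M_B is the redundant, and each span becomes simply supported.
Discontinuity in slope at B on the released structure — sum the simple-span end rotations:
  span AB: point load 163 at a = 1.1: Pab(L + a)/(6LEI) = 325.4/EI
  relative rotation θ_0 = (325.4 + 0)/EI = 325.4/EI
A unit hogging moment at B produces rotation L₁/(3EI) + L₂/(3EI) = 7.333/EI.
Compatibility: M_B·(L₁+L₂)/(3EI) = θ_0, giving M_B = 44.38 kip·ft (hogging).
Span AB, ΣM about A with M_B applied at B: R_B^{AB}·11 = 179.3 + 44.38, so R_B^{AB} = 20.33 kip and R_A = 163 − 20.33 = 142.7 kip.
Span BC, ΣM about C: R_B^{BC}·11 = 0 + 44.38, so R_B^{BC} = 4.034 kip and R_C = 0 − 4.034 = -4.034 kip.
R_B = 20.33 + 4.034 = 24.37 kip.

R_B = 24.37 kip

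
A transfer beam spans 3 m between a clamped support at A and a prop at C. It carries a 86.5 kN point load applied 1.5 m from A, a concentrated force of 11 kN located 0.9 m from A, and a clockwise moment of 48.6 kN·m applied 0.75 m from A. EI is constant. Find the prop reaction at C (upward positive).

R_C = 39 kN

Take the reaction at C as the redundant and release it; the primary structure is a cantilever fixed at A.
Downward deflection at the released point C due to the loads:
  point load 86.5 at a = 1.5: Pa²(3L − a)/(6EI) = 243.3/EI
  point load 11 at a = 0.9: Pa²(3L − a)/(6EI) = 12.03/EI
  clockwise couple 48.6 at a = 0.75: M₀a(2L − a)/(2EI) = 95.68/EI
  δ_0 = 351/EI
Flexibility coefficient — unit upward force at C: δ_{CC} = L³/(3EI) = 9/EI.
The prop prevents deflection at C: R_C = δ_0/δ_{CC} = 351/9 = 39 kN.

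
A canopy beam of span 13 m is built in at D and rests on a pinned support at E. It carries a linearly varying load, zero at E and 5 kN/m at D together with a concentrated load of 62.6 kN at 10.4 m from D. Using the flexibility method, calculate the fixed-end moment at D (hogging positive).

Take the reaction at E as the redundant and release it; the primary structure is a cantilever fixed at D.
Primary-structure tip deflection at E by superposition:
  triangular load, peak 5 at the fixed end: w₀L⁴/(30EI) = 4760/EI
  point load 62.6 at a = 10.4: Pa²(3L − a)/(6EI) = 32274/EI
  δ_0 = 37034/EI
Tip deflection under a unit load at E: L³/(3EI) = 732.3/EI.
The prop prevents deflection at E: R_E = δ_0/δ_{EE} = 37034/732.3 = 50.57 kN.
Moment equilibrium about D: M_D = Σ(load moments about D) − R_E·L = 791.9 − 50.57×13 = 134.5 kN·m.

M_D = 134.5 kN·m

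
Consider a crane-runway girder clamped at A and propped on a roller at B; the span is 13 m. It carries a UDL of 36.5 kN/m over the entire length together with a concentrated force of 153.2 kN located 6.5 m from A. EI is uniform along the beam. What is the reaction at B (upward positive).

R_B = 225.8 kN

Take the reaction at B as the redundant and release it; the primary structure is a cantilever fixed at A.
Downward deflection at the released point B due to the loads:
  UDL 36.5: wL⁴/(8EI) = 130310/EI
  point load 153.2 at a = 6.5: Pa²(3L − a)/(6EI) = 35060/EI
  δ_0 = 165370/EI
Tip deflection under a unit load at B: L³/(3EI) = 732.3/EI.
The prop prevents deflection at B: R_B = δ_0/δ_{BB} = 165370/732.3 = 225.8 kN.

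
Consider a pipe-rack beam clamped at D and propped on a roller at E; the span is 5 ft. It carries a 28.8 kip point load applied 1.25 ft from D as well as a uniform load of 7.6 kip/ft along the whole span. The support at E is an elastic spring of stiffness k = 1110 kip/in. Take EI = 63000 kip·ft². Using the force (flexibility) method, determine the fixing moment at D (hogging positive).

M_D = 55.9 kip·ft

Choose R_E as the redundant. The primary structure is the cantilever fixed at D.
Primary-structure tip deflection at E by superposition:
  point load 28.8 at a = 1.25: Pa²(3L − a)/(6EI) = 103.1/EI
  UDL 7.6: wL⁴/(8EI) = 593.8/EI
  δ_0 = 696.9/EI
Tip deflection under a unit load at E: L³/(3EI) = 41.67/EI.
With EI = 63000 kip·ft²: δ_0 = 0.011062 ft and δ_{EE} = 0.000661 ft/kip.
Compatibility — the spring shortens by R_E/k under the reaction it provides: δ_0 − R_E·δ_{EE} = R_E/k. With 1/k = 1/(1110×12) ft/kip = 0.000075 ft/kip, R_E = δ_0 / (δ_{EE} + 1/k) = 0.011062 / (0.000661 + 0.000075) = 15.02 kip.
Moment equilibrium about D: M_D = Σ(load moments about D) − R_E·L = 131 − 15.02×5 = 55.9 kip·ft.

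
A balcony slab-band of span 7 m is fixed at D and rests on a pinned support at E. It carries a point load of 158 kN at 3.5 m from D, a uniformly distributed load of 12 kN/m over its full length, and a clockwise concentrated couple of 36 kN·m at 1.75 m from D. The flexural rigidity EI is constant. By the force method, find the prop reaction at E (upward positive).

Remove the prop at E; the released (primary) structure is a cantilever built in at D.
Downward deflection at the released point E due to the loads:
  point load 158 at a = 3.5: Pa²(3L − a)/(6EI) = 5645/EI
  UDL 12: wL⁴/(8EI) = 3602/EI
  clockwise couple 36 at a = 1.75: M₀a(2L − a)/(2EI) = 385.9/EI
  δ_0 = 9633/EI
Flexibility coefficient — unit upward force at E: δ_{EE} = L³/(3EI) = 114.3/EI.
Compatibility at E: δ_0 − R_E·δ_{EE} = 0, so R_E = 9633/114.3 = 84.25 kN.

R_E = 84.25 kN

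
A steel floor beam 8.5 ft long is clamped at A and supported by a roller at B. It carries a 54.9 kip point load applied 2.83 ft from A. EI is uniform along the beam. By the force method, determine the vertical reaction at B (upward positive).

R_B = 8.115 kip

Choose R_B as the redundant. The primary structure is the cantilever fixed at A.
Primary-structure tip deflection at B by superposition:
  point load 54.9 at a = 2.83: Pa²(3L − a)/(6EI) = 1661/EI
Flexibility coefficient — unit upward force at B: δ_{BB} = L³/(3EI) = 204.7/EI.
Compatibility at B: δ_0 − R_B·δ_{BB} = 0, so R_B = 1661/204.7 = 8.115 kip.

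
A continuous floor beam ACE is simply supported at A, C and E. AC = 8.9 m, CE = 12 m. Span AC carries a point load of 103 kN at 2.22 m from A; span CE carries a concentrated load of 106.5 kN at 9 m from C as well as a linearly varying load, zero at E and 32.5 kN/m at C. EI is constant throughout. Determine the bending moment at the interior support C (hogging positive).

Take M_C as the redundant. Released structure: two simple spans AC and CE with a hinge at C.
Rotations at C on the released spans (each span's end-slope, ×1/EI):
  span AC: point load 103 at a = 2.22: Pab(L + a)/(6LEI) = 318.1/EI
  span CE: point load 106.5 at a = 9: Pab(L + b)/(6LEI) = 599.1/EI
  span CE: triangular load, peak 32.5: w₀L³/(45EI) = 1248/EI
  relative rotation θ_0 = (318.1 + 1847)/EI = 2165/EI
A unit hogging moment at C produces rotation L₁/(3EI) + L₂/(3EI) = 6.967/EI.
Slope continuity at C: θ_0 = M_C·6.967/EI, so M_C = 2165/6.967 = 310.8 kN·m (hogging).

M_C = 310.8 kN·m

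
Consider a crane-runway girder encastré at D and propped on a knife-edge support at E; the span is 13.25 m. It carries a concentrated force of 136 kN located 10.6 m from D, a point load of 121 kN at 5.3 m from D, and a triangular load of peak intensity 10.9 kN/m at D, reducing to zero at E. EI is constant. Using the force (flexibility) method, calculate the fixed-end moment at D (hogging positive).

Take the reaction at E as the redundant and release it; the primary structure is a cantilever fixed at D.
Deflection at E on the released cantilever, summing each load's contribution:
  point load 136 at a = 10.6: Pa²(3L − a)/(6EI) = 74240/EI
  point load 121 at a = 5.3: Pa²(3L − a)/(6EI) = 19515/EI
  triangular load, peak 10.9 at the fixed end: w₀L⁴/(30EI) = 11199/EI
  δ_0 = 104954/EI
Tip deflection under a unit load at E: L³/(3EI) = 775.4/EI.
The prop prevents deflection at E: R_E = δ_0/δ_{EE} = 104954/775.4 = 135.4 kN.
Moment equilibrium about D: M_D = Σ(load moments about D) − R_E·L = 2402 − 135.4×13.25 = 608.4 kN·m.

M_D = 608.4 kN·m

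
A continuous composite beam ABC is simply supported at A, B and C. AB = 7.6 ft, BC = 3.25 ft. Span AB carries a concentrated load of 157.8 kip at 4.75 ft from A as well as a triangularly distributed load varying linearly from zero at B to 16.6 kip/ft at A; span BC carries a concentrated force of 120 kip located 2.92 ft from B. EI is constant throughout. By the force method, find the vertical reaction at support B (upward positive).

R_B = 221.9 kip

Release continuity at B by inserting a hinge; the redundant is the internal moment M_B. The primary structure is two simply-supported spans AB and BC.
End slopes at the hinge B, treating each span as simply supported:
  span AB: point load 157.8 at a = 4.75: Pab(L + a)/(6LEI) = 578.6/EI
  span AB: triangular load, peak 16.6: 7w₀L³/(360EI) = 141.7/EI
  span BC: point load 120 at a = 2.92: Pab(L + b)/(6LEI) = 21.23/EI
  relative rotation θ_0 = (720.3 + 21.23)/EI = 741.5/EI
A unit hogging moment at B produces rotation L₁/(3EI) + L₂/(3EI) = 3.617/EI.
Slope continuity at B: θ_0 = M_B·3.617/EI, so M_B = 741.5/3.617 = 205 kip·ft (hogging).
Span AB, ΣM about A with M_B applied at B: R_B^{AB}·7.6 = 909.4 + 205, so R_B^{AB} = 146.6 kip and R_A = 220.9 − 146.6 = 74.25 kip.
Span BC, ΣM about C: R_B^{BC}·3.25 = 39.6 + 205, so R_B^{BC} = 75.27 kip and R_C = 120 − 75.27 = 44.73 kip.
R_B = 146.6 + 75.27 = 221.9 kip.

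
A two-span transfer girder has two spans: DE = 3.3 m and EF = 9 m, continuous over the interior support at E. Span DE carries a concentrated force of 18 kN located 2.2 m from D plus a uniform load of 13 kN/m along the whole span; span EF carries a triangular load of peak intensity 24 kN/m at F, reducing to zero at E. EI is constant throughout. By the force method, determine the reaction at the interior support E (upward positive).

R_E = 107 kN

Release continuity at E by inserting a hinge; the redundant is the internal moment M_E. The primary structure is two simply-supported spans DE and EF.
Discontinuity in slope at E on the released structure — sum the simple-span end rotations:
  span DE: point load 18 at a = 2.2: Pab(L + a)/(6LEI) = 12.1/EI
  span DE: UDL 13: wL³/(24EI) = 19.47/EI
  span EF: triangular load, peak 24: 7w₀L³/(360EI) = 340.2/EI
  relative rotation θ_0 = (31.57 + 340.2)/EI = 371.8/EI
A unit hogging moment at E produces rotation L₁/(3EI) + L₂/(3EI) = 4.1/EI.
Compatibility: M_E·(L₁+L₂)/(3EI) = θ_0, giving M_E = 90.67 kN·m (hogging).
Span DE, ΣM about D with M_E applied at E: R_E^{DE}·3.3 = 110.4 + 90.67, so R_E^{DE} = 60.93 kN and R_D = 60.9 − 60.93 = -0.02715 kN.
Span EF, ΣM about F: R_E^{EF}·9 = 324 + 90.67, so R_E^{EF} = 46.07 kN and R_F = 108 − 46.07 = 61.93 kN.
R_E = 60.93 + 46.07 = 107 kN.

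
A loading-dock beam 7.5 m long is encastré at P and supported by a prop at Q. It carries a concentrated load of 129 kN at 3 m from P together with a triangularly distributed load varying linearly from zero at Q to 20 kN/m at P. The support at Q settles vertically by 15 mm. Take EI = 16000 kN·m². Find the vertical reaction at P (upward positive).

R_P = 163.9 kN

Choose R_Q as the redundant. The primary structure is the cantilever fixed at P.
Primary-structure tip deflection at Q by superposition:
  point load 129 at a = 3: Pa²(3L − a)/(6EI) = 3773/EI
  triangular load, peak 20 at the fixed end: w₀L⁴/(30EI) = 2109/EI
  δ_0 = 5883/EI
Flexibility coefficient — unit upward force at Q: δ_{QQ} = L³/(3EI) = 140.6/EI.
With EI = 16000 kN·m²: δ_0 = 0.36766 m and δ_{QQ} = 0.008789 m/kN.
Compatibility — the beam at Q must follow the support down by 0.015 m: δ_0 − R_Q·δ_{QQ} = 0.015, so R_Q = (0.36766 − 0.015)/0.008789 = 40.13 kN.
Vertical equilibrium: R_P = ΣP − R_Q = 204 − 40.13 = 163.9 kN.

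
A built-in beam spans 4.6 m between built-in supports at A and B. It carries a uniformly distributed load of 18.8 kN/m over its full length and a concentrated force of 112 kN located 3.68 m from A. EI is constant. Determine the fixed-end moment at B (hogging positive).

Take the two fixed-end moments M_A, M_B as redundants; the released structure is the simple span AB.
End rotations of the released simple span under the applied load (×1/EI):
  at A: UDL 18.8: wL³/(24EI) = 76.25/EI
  at B: UDL 18.8: wL³/(24EI) = 76.25/EI
  at A: point load 112 at a = 3.68: Pab(L + b)/(6LEI) = 75.84/EI
  at B: point load 112 at a = 3.68: Pab(L + a)/(6LEI) = 113.8/EI
  θ_A0 = 152.1/EI,  θ_B0 = 190/EI
Flexibility coefficients: a unit moment at one end gives L/(3EI) there and L/(6EI) at the far end, so f₁₁ = f₂₂ = 1.533/EI and f₁₂ = f₂₁ = 0.7667/EI.
Compatibility — zero rotation at each built-in end:
  1.533 M_A + 0.7667 M_B = 152.1
  0.7667 M_A + 1.533 M_B = 190
Solving the pair gives M_A = 49.64 kN·m and M_B = 99.1 kN·m (hogging).

M_B = 99.1 kN·m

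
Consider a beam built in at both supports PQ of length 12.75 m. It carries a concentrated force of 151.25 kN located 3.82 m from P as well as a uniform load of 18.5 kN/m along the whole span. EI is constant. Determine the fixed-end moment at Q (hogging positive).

M_Q = 371.9 kN·m

Release both end moments; the primary structure is a simply-supported span PQ with redundants M_P and M_Q.
On the primary (simply-supported) span, the end slopes from the loading are:
  at P: point load 151.25 at a = 3.82: Pab(L + b)/(6LEI) = 1462/EI
  at Q: point load 151.25 at a = 3.82: Pab(L + a)/(6LEI) = 1118/EI
  at P: UDL 18.5: wL³/(24EI) = 1598/EI
  at Q: UDL 18.5: wL³/(24EI) = 1598/EI
  θ_P0 = 3060/EI,  θ_Q0 = 2715/EI
Flexibility coefficients: a unit moment at one end gives L/(3EI) there and L/(6EI) at the far end, so f₁₁ = f₂₂ = 4.25/EI and f₁₂ = f₂₁ = 2.125/EI.
Compatibility — zero rotation at each built-in end:
  4.25 M_P + 2.125 M_Q = 3060
  2.125 M_P + 4.25 M_Q = 2715
Solving the pair gives M_P = 534 kN·m and M_Q = 371.9 kN·m (hogging).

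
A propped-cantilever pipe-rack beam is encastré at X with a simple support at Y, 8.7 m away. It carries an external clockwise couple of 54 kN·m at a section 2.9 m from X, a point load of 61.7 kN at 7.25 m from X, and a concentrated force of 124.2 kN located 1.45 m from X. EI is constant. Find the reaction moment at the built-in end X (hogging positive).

M_X = 190.1 kN·m

Remove the prop at Y; the released (primary) structure is a cantilever built in at X.
Free-end deflection of the primary structure under the applied loading (downward +):
  clockwise couple 54 at a = 2.9: M₀a(2L − a)/(2EI) = 1135/EI
  point load 61.7 at a = 7.25: Pa²(3L − a)/(6EI) = 10189/EI
  point load 124.2 at a = 1.45: Pa²(3L − a)/(6EI) = 1073/EI
  δ_0 = 12397/EI
Tip deflection under a unit load at Y: L³/(3EI) = 219.5/EI.
The prop prevents deflection at Y: R_Y = δ_0/δ_{YY} = 12397/219.5 = 56.48 kN.
Moment equilibrium about X: M_X = Σ(load moments about X) − R_Y·L = 681.4 − 56.48×8.7 = 190.1 kN·m.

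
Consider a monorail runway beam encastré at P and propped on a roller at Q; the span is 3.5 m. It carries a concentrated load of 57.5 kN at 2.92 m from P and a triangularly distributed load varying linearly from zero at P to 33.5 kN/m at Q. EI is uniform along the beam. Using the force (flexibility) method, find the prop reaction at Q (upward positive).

R_Q = 75.58 kN

Remove the prop at Q; the released (primary) structure is a cantilever built in at P.
Free-end deflection of the primary structure under the applied loading (downward +):
  point load 57.5 at a = 2.92: Pa²(3L − a)/(6EI) = 619.4/EI
  triangular load, peak 33.5 at the free end: 11w₀L⁴/(120EI) = 460.8/EI
  δ_0 = 1080/EI
Tip deflection under a unit load at Q: L³/(3EI) = 14.29/EI.
The prop prevents deflection at Q: R_Q = δ_0/δ_{QQ} = 1080/14.29 = 75.58 kN.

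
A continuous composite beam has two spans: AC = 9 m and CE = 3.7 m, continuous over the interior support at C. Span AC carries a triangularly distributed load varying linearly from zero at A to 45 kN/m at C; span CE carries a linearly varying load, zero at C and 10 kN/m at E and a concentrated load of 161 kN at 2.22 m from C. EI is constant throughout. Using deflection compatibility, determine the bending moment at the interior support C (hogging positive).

Take M_C as the redundant. Released structure: two simple spans AC and CE with a hinge at C.
Discontinuity in slope at C on the released structure — sum the simple-span end rotations:
  span AC: triangular load, peak 45: w₀L³/(45EI) = 729/EI
  span CE: triangular load, peak 10: 7w₀L³/(360EI) = 9.849/EI
  span CE: point load 161 at a = 2.22: Pab(L + b)/(6LEI) = 123.4/EI
  relative rotation θ_0 = (729 + 133.3)/EI = 862.3/EI
A unit hogging moment at C produces rotation L₁/(3EI) + L₂/(3EI) = 4.233/EI.
Slope continuity at C: θ_0 = M_C·4.233/EI, so M_C = 862.3/4.233 = 203.7 kN·m (hogging).

M_C = 203.7 kN·m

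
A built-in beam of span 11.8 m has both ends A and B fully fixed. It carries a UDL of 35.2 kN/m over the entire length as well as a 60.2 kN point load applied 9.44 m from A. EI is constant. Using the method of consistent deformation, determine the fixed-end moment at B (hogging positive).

Take the two fixed-end moments M_A, M_B as redundants; the released structure is the simple span AB.
Simple-span end rotations at A and B under the given loads:
  at A: UDL 35.2: wL³/(24EI) = 2410/EI
  at B: UDL 35.2: wL³/(24EI) = 2410/EI
  at A: point load 60.2 at a = 9.44: Pab(L + b)/(6LEI) = 268.2/EI
  at B: point load 60.2 at a = 9.44: Pab(L + a)/(6LEI) = 402.3/EI
  θ_A0 = 2678/EI,  θ_B0 = 2812/EI
Flexibility coefficients: a unit moment at one end gives L/(3EI) there and L/(6EI) at the far end, so f₁₁ = f₂₂ = 3.933/EI and f₁₂ = f₂₁ = 1.967/EI.
Compatibility — zero rotation at each built-in end:
  3.933 M_A + 1.967 M_B = 2678
  1.967 M_A + 3.933 M_B = 2812
Solving the pair gives M_A = 431.2 kN·m and M_B = 499.4 kN·m (hogging).

M_B = 499.4 kN·m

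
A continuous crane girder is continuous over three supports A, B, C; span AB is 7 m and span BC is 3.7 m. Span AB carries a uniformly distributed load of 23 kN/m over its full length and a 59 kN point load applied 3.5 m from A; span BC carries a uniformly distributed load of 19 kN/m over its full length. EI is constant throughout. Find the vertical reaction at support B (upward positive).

Take M_B as the redundant. Released structure: two simple spans AB and BC with a hinge at B.
Discontinuity in slope at B on the released structure — sum the simple-span end rotations:
  span AB: UDL 23: wL³/(24EI) = 328.7/EI
  span AB: point load 59 at a = 3.5: Pab(L + a)/(6LEI) = 180.7/EI
  span BC: UDL 19: wL³/(24EI) = 40.1/EI
  relative rotation θ_0 = (509.4 + 40.1)/EI = 549.5/EI
A unit hogging moment at B produces rotation L₁/(3EI) + L₂/(3EI) = 3.567/EI.
Slope continuity at B: θ_0 = M_B·3.567/EI, so M_B = 549.5/3.567 = 154.1 kN·m (hogging).
Span AB, ΣM about A with M_B applied at B: R_B^{AB}·7 = 770 + 154.1, so R_B^{AB} = 132 kN and R_A = 220 − 132 = 87.99 kN.
Span BC, ΣM about C: R_B^{BC}·3.7 = 130.1 + 154.1, so R_B^{BC} = 76.79 kN and R_C = 70.3 − 76.79 = -6.489 kN.
R_B = 132 + 76.79 = 208.8 kN.

R_B = 208.8 kN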